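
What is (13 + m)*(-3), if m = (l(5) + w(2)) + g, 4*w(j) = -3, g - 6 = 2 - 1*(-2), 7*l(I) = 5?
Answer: -1929/28 ≈ -68.893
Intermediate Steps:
l(I) = 5/7 (l(I) = (⅐)*5 = 5/7)
g = 10 (g = 6 + (2 - 1*(-2)) = 6 + (2 + 2) = 6 + 4 = 10)
w(j) = -¾ (w(j) = (¼)*(-3) = -¾)
m = 279/28 (m = (5/7 - ¾) + 10 = -1/28 + 10 = 279/28 ≈ 9.9643)
(13 + m)*(-3) = (13 + 279/28)*(-3) = (643/28)*(-3) = -1929/28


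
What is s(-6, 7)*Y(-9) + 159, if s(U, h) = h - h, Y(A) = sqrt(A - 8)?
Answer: 159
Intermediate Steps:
Y(A) = sqrt(-8 + A)
s(U, h) = 0
s(-6, 7)*Y(-9) + 159 = 0*sqrt(-8 - 9) + 159 = 0*sqrt(-17) + 159 = 0*(I*sqrt(17)) + 159 = 0 + 159 = 159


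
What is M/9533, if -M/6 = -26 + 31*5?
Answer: -774/9533 ≈ -0.081192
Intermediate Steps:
M = -774 (M = -6*(-26 + 31*5) = -6*(-26 + 155) = -6*129 = -774)
M/9533 = -774/9533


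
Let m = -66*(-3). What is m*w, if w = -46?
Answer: -9108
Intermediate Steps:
m = 198
m*w = 198*(-46) = -9108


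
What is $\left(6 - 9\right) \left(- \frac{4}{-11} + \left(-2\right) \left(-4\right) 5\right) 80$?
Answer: $- \frac{106560}{11} \approx -9687.3$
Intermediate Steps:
$\left(6 - 9\right) \left(- \frac{4}{-11} + \left(-2\right) \left(-4\right) 5\right) 80 = - 3 \left(\left(-4\right) \left(- \frac{1}{11}\right) + 8 \cdot 5\right) 80 = - 3 \left(\frac{4}{11} + 40\right) 80 = - 3 \cdot \frac{444}{11} \cdot 80 = \left(-3\right) \frac{35520}{11} = - \frac{106560}{11}$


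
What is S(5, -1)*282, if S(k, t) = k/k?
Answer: 282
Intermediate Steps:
S(k, t) = 1
S(5, -1)*282 = 1*282 = 282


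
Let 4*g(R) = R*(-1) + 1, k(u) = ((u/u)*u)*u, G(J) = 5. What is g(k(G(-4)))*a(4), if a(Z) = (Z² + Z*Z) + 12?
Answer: -264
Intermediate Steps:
k(u) = u² (k(u) = (1*u)*u = u*u = u²)
a(Z) = 12 + 2*Z² (a(Z) = (Z² + Z²) + 12 = 2*Z² + 12 = 12 + 2*Z²)
g(R) = ¼ - R/4 (g(R) = (R*(-1) + 1)/4 = (-R + 1)/4 = (1 - R)/4 = ¼ - R/4)
g(k(G(-4)))*a(4) = (¼ - ¼*5²)*(12 + 2*4²) = (¼ - ¼*25)*(12 + 2*16) = (¼ - 25/4)*(12 + 32) = -6*44 = -264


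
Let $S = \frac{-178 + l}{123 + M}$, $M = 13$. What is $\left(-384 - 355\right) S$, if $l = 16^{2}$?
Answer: $- \frac{28821}{68} \approx -423.84$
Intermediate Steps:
$l = 256$
$S = \frac{39}{68}$ ($S = \frac{-178 + 256}{123 + 13} = \frac{78}{136} = 78 \cdot \frac{1}{136} = \frac{39}{68} \approx 0.57353$)
$\left(-384 - 355\right) S = \left(-384 - 355\right) \frac{39}{68} = \left(-739\right) \frac{39}{68} = - \frac{28821}{68}$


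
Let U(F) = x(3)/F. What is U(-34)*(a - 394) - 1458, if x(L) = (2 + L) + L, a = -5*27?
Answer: -22670/17 ≈ -1333.5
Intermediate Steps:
a = -135
x(L) = 2 + 2*L
U(F) = 8/F (U(F) = (2 + 2*3)/F = (2 + 6)/F = 8/F)
U(-34)*(a - 394) - 1458 = (8/(-34))*(-135 - 394) - 1458 = (8*(-1/34))*(-529) - 1458 = -4/17*(-529) - 1458 = 2116/17 - 1458 = -22670/17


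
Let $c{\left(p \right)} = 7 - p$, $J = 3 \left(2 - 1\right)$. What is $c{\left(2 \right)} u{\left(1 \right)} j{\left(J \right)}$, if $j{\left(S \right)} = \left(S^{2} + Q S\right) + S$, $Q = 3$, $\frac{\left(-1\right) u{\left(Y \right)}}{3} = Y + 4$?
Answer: $-1575$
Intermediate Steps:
$u{\left(Y \right)} = -12 - 3 Y$ ($u{\left(Y \right)} = - 3 \left(Y + 4\right) = - 3 \left(4 + Y\right) = -12 - 3 Y$)
$J = 3$ ($J = 3 \cdot 1 = 3$)
$j{\left(S \right)} = S^{2} + 4 S$ ($j{\left(S \right)} = \left(S^{2} + 3 S\right) + S = S^{2} + 4 S$)
$c{\left(2 \right)} u{\left(1 \right)} j{\left(J \right)} = \left(7 - 2\right) \left(-12 - 3\right) 3 \left(4 + 3\right) = \left(7 - 2\right) \left(-12 - 3\right) 3 \cdot 7 = 5 \left(-15\right) 21 = \left(-75\right) 21 = -1575$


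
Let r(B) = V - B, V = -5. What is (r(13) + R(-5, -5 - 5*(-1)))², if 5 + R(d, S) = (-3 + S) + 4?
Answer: 484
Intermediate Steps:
R(d, S) = -4 + S (R(d, S) = -5 + ((-3 + S) + 4) = -5 + (1 + S) = -4 + S)
r(B) = -5 - B
(r(13) + R(-5, -5 - 5*(-1)))² = ((-5 - 1*13) + (-4 + (-5 - 5*(-1))))² = ((-5 - 13) + (-4 + (-5 + 5)))² = (-18 + (-4 + 0))² = (-18 - 4)² = (-22)² = 484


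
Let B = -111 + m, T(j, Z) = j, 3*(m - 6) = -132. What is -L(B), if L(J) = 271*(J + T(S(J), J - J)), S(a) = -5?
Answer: 41734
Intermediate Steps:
m = -38 (m = 6 + (⅓)*(-132) = 6 - 44 = -38)
B = -149 (B = -111 - 38 = -149)
L(J) = -1355 + 271*J (L(J) = 271*(J - 5) = 271*(-5 + J) = -1355 + 271*J)
-L(B) = -(-1355 + 271*(-149)) = -(-1355 - 40379) = -1*(-41734) = 41734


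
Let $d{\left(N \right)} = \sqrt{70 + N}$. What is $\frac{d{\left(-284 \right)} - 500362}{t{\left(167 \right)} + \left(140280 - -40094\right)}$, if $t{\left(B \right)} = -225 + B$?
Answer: $- \frac{250181}{90158} + \frac{i \sqrt{214}}{180316} \approx -2.7749 + 8.1128 \cdot 10^{-5} i$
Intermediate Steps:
$\frac{d{\left(-284 \right)} - 500362}{t{\left(167 \right)} + \left(140280 - -40094\right)} = \frac{\sqrt{70 - 284} - 500362}{\left(-225 + 167\right) + \left(140280 - -40094\right)} = \frac{\sqrt{-214} - 500362}{-58 + \left(140280 + 40094\right)} = \frac{i \sqrt{214} - 500362}{-58 + 180374} = \frac{-500362 + i \sqrt{214}}{180316} = \left(-500362 + i \sqrt{214}\right) \frac{1}{180316} = - \frac{250181}{90158} + \frac{i \sqrt{214}}{180316}$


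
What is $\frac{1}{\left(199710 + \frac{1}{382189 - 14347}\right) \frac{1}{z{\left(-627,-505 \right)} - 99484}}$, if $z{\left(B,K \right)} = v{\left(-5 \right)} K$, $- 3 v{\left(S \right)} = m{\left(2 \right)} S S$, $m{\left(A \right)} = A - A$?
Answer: $- \frac{3326763048}{6678338711} \approx -0.49814$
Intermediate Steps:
$m{\left(A \right)} = 0$
$v{\left(S \right)} = 0$ ($v{\left(S \right)} = - \frac{0 S S}{3} = - \frac{0 S}{3} = \left(- \frac{1}{3}\right) 0 = 0$)
$z{\left(B,K \right)} = 0$ ($z{\left(B,K \right)} = 0 K = 0$)
$\frac{1}{\left(199710 + \frac{1}{382189 - 14347}\right) \frac{1}{z{\left(-627,-505 \right)} - 99484}} = \frac{1}{\left(199710 + \frac{1}{382189 - 14347}\right) \frac{1}{0 - 99484}} = \frac{1}{\left(199710 + \frac{1}{367842}\right) \frac{1}{-99484}} = \frac{1}{\left(199710 + \frac{1}{367842}\right) \left(- \frac{1}{99484}\right)} = \frac{1}{\frac{73461725821}{367842} \left(- \frac{1}{99484}\right)} = \frac{1}{- \frac{6678338711}{3326763048}} = - \frac{3326763048}{6678338711}$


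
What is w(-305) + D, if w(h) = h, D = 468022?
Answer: 467717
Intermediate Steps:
w(-305) + D = -305 + 468022 = 467717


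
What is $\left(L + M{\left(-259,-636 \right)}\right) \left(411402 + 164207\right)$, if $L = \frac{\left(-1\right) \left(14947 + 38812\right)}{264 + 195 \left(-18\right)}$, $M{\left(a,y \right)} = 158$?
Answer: $\frac{326155600843}{3246} \approx 1.0048 \cdot 10^{8}$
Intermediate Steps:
$L = \frac{53759}{3246}$ ($L = \frac{\left(-1\right) 53759}{264 - 3510} = - \frac{53759}{-3246} = \left(-53759\right) \left(- \frac{1}{3246}\right) = \frac{53759}{3246} \approx 16.562$)
$\left(L + M{\left(-259,-636 \right)}\right) \left(411402 + 164207\right) = \left(\frac{53759}{3246} + 158\right) \left(411402 + 164207\right) = \frac{566627}{3246} \cdot 575609 = \frac{326155600843}{3246}$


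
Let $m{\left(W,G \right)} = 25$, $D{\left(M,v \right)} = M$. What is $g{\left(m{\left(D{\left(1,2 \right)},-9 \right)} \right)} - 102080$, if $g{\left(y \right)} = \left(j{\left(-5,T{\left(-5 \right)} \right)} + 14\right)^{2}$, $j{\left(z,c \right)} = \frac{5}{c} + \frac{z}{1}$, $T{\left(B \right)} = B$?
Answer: $-102016$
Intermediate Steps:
$j{\left(z,c \right)} = z + \frac{5}{c}$ ($j{\left(z,c \right)} = \frac{5}{c} + z 1 = \frac{5}{c} + z = z + \frac{5}{c}$)
$g{\left(y \right)} = 64$ ($g{\left(y \right)} = \left(\left(-5 + \frac{5}{-5}\right) + 14\right)^{2} = \left(\left(-5 + 5 \left(- \frac{1}{5}\right)\right) + 14\right)^{2} = \left(\left(-5 - 1\right) + 14\right)^{2} = \left(-6 + 14\right)^{2} = 8^{2} = 64$)
$g{\left(m{\left(D{\left(1,2 \right)},-9 \right)} \right)} - 102080 = 64 - 102080 = -102016$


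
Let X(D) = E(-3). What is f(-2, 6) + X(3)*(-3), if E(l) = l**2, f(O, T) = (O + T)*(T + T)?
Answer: 21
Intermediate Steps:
f(O, T) = 2*T*(O + T) (f(O, T) = (O + T)*(2*T) = 2*T*(O + T))
X(D) = 9 (X(D) = (-3)**2 = 9)
f(-2, 6) + X(3)*(-3) = 2*6*(-2 + 6) + 9*(-3) = 2*6*4 - 27 = 48 - 27 = 21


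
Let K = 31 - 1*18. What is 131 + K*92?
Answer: 1327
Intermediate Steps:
K = 13 (K = 31 - 18 = 13)
131 + K*92 = 131 + 13*92 = 131 + 1196 = 1327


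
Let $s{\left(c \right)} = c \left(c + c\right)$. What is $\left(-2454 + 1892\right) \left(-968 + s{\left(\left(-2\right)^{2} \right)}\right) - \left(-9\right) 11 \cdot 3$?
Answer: $526329$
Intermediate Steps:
$s{\left(c \right)} = 2 c^{2}$ ($s{\left(c \right)} = c 2 c = 2 c^{2}$)
$\left(-2454 + 1892\right) \left(-968 + s{\left(\left(-2\right)^{2} \right)}\right) - \left(-9\right) 11 \cdot 3 = \left(-2454 + 1892\right) \left(-968 + 2 \left(\left(-2\right)^{2}\right)^{2}\right) - \left(-9\right) 11 \cdot 3 = - 562 \left(-968 + 2 \cdot 4^{2}\right) - \left(-99\right) 3 = - 562 \left(-968 + 2 \cdot 16\right) - -297 = - 562 \left(-968 + 32\right) + 297 = \left(-562\right) \left(-936\right) + 297 = 526032 + 297 = 526329$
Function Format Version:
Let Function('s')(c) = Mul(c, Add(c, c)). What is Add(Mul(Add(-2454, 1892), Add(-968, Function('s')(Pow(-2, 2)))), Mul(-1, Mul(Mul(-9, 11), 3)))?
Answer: 526329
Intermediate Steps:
Function('s')(c) = Mul(2, Pow(c, 2)) (Function('s')(c) = Mul(c, Mul(2, c)) = Mul(2, Pow(c, 2)))
Add(Mul(Add(-2454, 1892), Add(-968, Function('s')(Pow(-2, 2)))), Mul(-1, Mul(Mul(-9, 11), 3))) = Add(Mul(Add(-2454, 1892), Add(-968, Mul(2, Pow(Pow(-2, 2), 2)))), Mul(-1, Mul(Mul(-9, 11), 3))) = Add(Mul(-562, Add(-968, Mul(2, Pow(4, 2)))), Mul(-1, Mul(-99, 3))) = Add(Mul(-562, Add(-968, Mul(2, 16))), Mul(-1, -297)) = Add(Mul(-562, Add(-968, 32)), 297) = Add(Mul(-562, -936), 297) = Add(526032, 297) = 526329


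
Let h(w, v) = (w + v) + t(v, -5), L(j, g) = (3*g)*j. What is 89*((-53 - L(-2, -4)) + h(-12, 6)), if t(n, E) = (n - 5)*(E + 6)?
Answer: -7298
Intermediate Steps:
L(j, g) = 3*g*j
t(n, E) = (-5 + n)*(6 + E)
h(w, v) = -5 + w + 2*v (h(w, v) = (w + v) + (-30 - 5*(-5) + 6*v - 5*v) = (v + w) + (-30 + 25 + 6*v - 5*v) = (v + w) + (-5 + v) = -5 + w + 2*v)
89*((-53 - L(-2, -4)) + h(-12, 6)) = 89*((-53 - 3*(-4)*(-2)) + (-5 - 12 + 2*6)) = 89*((-53 - 1*24) + (-5 - 12 + 12)) = 89*((-53 - 24) - 5) = 89*(-77 - 5) = 89*(-82) = -7298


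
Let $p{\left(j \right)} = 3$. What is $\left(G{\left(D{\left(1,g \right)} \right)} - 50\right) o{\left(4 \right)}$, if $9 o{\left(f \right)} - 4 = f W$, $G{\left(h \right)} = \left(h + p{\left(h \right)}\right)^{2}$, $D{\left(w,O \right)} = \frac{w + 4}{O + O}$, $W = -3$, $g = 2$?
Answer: $\frac{511}{18} \approx 28.389$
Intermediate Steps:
$D{\left(w,O \right)} = \frac{4 + w}{2 O}$
$G{\left(h \right)} = \left(3 + h\right)^{2}$ ($G{\left(h \right)} = \left(h + 3\right)^{2} = \left(3 + h\right)^{2}$)
$o{\left(f \right)} = \frac{4}{9} - \frac{f}{3}$ ($o{\left(f \right)} = \frac{4}{9} + \frac{f \left(-3\right)}{9} = \frac{4}{9} + \frac{\left(-3\right) f}{9} = \frac{4}{9} - \frac{f}{3}$)
$\left(G{\left(D{\left(1,g \right)} \right)} - 50\right) o{\left(4 \right)} = \left(\left(3 + \frac{4 + 1}{2 \cdot 2}\right)^{2} - 50\right) \left(\frac{4}{9} - \frac{4}{3}\right) = \left(\left(3 + \frac{1}{2} \cdot \frac{1}{2} \cdot 5\right)^{2} - 50\right) \left(\frac{4}{9} - \frac{4}{3}\right) = \left(\left(3 + \frac{5}{4}\right)^{2} - 50\right) \left(- \frac{8}{9}\right) = \left(\left(\frac{17}{4}\right)^{2} - 50\right) \left(- \frac{8}{9}\right) = \left(\frac{289}{16} - 50\right) \left(- \frac{8}{9}\right) = \left(- \frac{511}{16}\right) \left(- \frac{8}{9}\right) = \frac{511}{18}$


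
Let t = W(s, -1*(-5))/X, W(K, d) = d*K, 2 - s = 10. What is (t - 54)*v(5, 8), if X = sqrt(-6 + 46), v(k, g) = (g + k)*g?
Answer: -5616 - 208*sqrt(10) ≈ -6273.8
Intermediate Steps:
s = -8 (s = 2 - 1*10 = 2 - 10 = -8)
v(k, g) = g*(g + k)
W(K, d) = K*d
X = 2*sqrt(10) (X = sqrt(40) = 2*sqrt(10) ≈ 6.3246)
t = -2*sqrt(10) (t = (-(-8)*(-5))/((2*sqrt(10))) = (-8*5)*(sqrt(10)/20) = -2*sqrt(10) ≈ -6.3246)
(t - 54)*v(5, 8) = (-2*sqrt(10) - 54)*(8*(8 + 5)) = (-54 - 2*sqrt(10))*(8*13) = (-54 - 2*sqrt(10))*104 = -5616 - 208*sqrt(10)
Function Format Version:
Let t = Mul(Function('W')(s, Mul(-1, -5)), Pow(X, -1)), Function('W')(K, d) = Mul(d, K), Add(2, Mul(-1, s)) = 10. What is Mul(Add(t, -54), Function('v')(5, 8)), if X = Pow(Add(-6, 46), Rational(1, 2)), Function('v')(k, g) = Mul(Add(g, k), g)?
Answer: Add(-5616, Mul(-208, Pow(10, Rational(1, 2)))) ≈ -6273.8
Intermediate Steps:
s = -8 (s = Add(2, Mul(-1, 10)) = Add(2, -10) = -8)
Function('v')(k, g) = Mul(g, Add(g, k))
Function('W')(K, d) = Mul(K, d)
X = Mul(2, Pow(10, Rational(1, 2))) (X = Pow(40, Rational(1, 2)) = Mul(2, Pow(10, Rational(1, 2))) ≈ 6.3246)
t = Mul(-2, Pow(10, Rational(1, 2))) (t = Mul(Mul(-8, Mul(-1, -5)), Pow(Mul(2, Pow(10, Rational(1, 2))), -1)) = Mul(Mul(-8, 5), Mul(Rational(1, 20), Pow(10, Rational(1, 2)))) = Mul(-40, Mul(Rational(1, 20), Pow(10, Rational(1, 2)))) = Mul(-2, Pow(10, Rational(1, 2))) ≈ -6.3246)
Mul(Add(t, -54), Function('v')(5, 8)) = Mul(Add(Mul(-2, Pow(10, Rational(1, 2))), -54), Mul(8, Add(8, 5))) = Mul(Add(-54, Mul(-2, Pow(10, Rational(1, 2)))), Mul(8, 13)) = Mul(Add(-54, Mul(-2, Pow(10, Rational(1, 2)))), 104) = Add(-5616, Mul(-208, Pow(10, Rational(1, 2))))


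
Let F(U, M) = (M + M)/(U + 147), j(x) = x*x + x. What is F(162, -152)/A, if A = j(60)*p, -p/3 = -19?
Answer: -4/848205 ≈ -4.7158e-6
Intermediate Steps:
j(x) = x + x² (j(x) = x² + x = x + x²)
p = 57 (p = -3*(-19) = 57)
F(U, M) = 2*M/(147 + U) (F(U, M) = (2*M)/(147 + U) = 2*M/(147 + U))
A = 208620 (A = (60*(1 + 60))*57 = (60*61)*57 = 3660*57 = 208620)
F(162, -152)/A = (2*(-152)/(147 + 162))/208620 = (2*(-152)/309)*(1/208620) = (2*(-152)*(1/309))*(1/208620) = -304/309*1/208620 = -4/848205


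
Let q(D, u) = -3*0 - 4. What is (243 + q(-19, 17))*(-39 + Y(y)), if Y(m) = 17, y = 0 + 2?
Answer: -5258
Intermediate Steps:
y = 2
q(D, u) = -4 (q(D, u) = 0 - 4 = -4)
(243 + q(-19, 17))*(-39 + Y(y)) = (243 - 4)*(-39 + 17) = 239*(-22) = -5258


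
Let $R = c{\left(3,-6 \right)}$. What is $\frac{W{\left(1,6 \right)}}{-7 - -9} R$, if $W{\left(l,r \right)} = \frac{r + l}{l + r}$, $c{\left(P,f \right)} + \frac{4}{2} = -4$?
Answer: $-3$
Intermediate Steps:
$c{\left(P,f \right)} = -6$ ($c{\left(P,f \right)} = -2 - 4 = -6$)
$W{\left(l,r \right)} = 1$ ($W{\left(l,r \right)} = \frac{l + r}{l + r} = 1$)
$R = -6$
$\frac{W{\left(1,6 \right)}}{-7 - -9} R = 1 \frac{1}{-7 - -9} \left(-6\right) = 1 \frac{1}{-7 + 9} \left(-6\right) = 1 \cdot \frac{1}{2} \left(-6\right) = \frac{1}{2} \left(-6\right) = -3$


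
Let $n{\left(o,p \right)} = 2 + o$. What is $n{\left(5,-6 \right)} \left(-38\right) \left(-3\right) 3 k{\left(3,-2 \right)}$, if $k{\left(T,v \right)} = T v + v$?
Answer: $-19152$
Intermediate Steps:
$k{\left(T,v \right)} = v + T v$
$n{\left(5,-6 \right)} \left(-38\right) \left(-3\right) 3 k{\left(3,-2 \right)} = \left(2 + 5\right) \left(-38\right) \left(-3\right) 3 \left(- 2 \left(1 + 3\right)\right) = 7 \left(-38\right) \left(- 9 \left(\left(-2\right) 4\right)\right) = - 266 \left(\left(-9\right) \left(-8\right)\right) = \left(-266\right) 72 = -19152$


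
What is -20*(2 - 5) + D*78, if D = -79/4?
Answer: -2961/2 ≈ -1480.5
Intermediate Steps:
D = -79/4 (D = -79*1/4 = -79/4 ≈ -19.750)
-20*(2 - 5) + D*78 = -20*(2 - 5) - 79/4*78 = -20*(-3) - 3081/2 = 60 - 3081/2 = -2961/2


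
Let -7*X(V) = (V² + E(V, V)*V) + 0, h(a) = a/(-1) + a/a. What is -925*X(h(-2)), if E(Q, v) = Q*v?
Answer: 33300/7 ≈ 4757.1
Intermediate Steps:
h(a) = 1 - a (h(a) = a*(-1) + 1 = -a + 1 = 1 - a)
X(V) = -V²/7 - V³/7 (X(V) = -((V² + (V*V)*V) + 0)/7 = -((V² + V²*V) + 0)/7 = -((V² + V³) + 0)/7 = -(V² + V³)/7 = -V²/7 - V³/7)
-925*X(h(-2)) = -(-925)*(1 - 1*(-2))²*(1 + (1 - 1*(-2)))/7 = -(-925)*(1 + 2)²*(1 + (1 + 2))/7 = -(-925)*3²*(1 + 3)/7 = -(-925)*9*4/7 = -925*(-36/7) = 33300/7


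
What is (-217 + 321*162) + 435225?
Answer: 487010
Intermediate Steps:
(-217 + 321*162) + 435225 = (-217 + 52002) + 435225 = 51785 + 435225 = 487010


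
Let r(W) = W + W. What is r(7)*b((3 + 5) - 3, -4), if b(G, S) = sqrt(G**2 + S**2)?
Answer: 14*sqrt(41) ≈ 89.644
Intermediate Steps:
r(W) = 2*W
r(7)*b((3 + 5) - 3, -4) = (2*7)*sqrt(((3 + 5) - 3)**2 + (-4)**2) = 14*sqrt((8 - 3)**2 + 16) = 14*sqrt(5**2 + 16) = 14*sqrt(25 + 16) = 14*sqrt(41)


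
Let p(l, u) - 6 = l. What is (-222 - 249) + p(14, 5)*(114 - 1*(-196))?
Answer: 5729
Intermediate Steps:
p(l, u) = 6 + l
(-222 - 249) + p(14, 5)*(114 - 1*(-196)) = (-222 - 249) + (6 + 14)*(114 - 1*(-196)) = -471 + 20*(114 + 196) = -471 + 20*310 = -471 + 6200 = 5729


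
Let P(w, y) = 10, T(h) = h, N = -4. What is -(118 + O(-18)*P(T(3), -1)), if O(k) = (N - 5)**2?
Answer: -928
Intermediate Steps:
O(k) = 81 (O(k) = (-4 - 5)**2 = (-9)**2 = 81)
-(118 + O(-18)*P(T(3), -1)) = -(118 + 81*10) = -(118 + 810) = -1*928 = -928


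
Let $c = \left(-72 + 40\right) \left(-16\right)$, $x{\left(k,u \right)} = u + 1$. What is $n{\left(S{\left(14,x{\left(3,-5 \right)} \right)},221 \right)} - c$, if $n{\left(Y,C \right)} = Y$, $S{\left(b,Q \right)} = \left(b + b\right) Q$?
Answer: $-624$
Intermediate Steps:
$x{\left(k,u \right)} = 1 + u$
$S{\left(b,Q \right)} = 2 Q b$ ($S{\left(b,Q \right)} = 2 b Q = 2 Q b$)
$c = 512$ ($c = \left(-32\right) \left(-16\right) = 512$)
$n{\left(S{\left(14,x{\left(3,-5 \right)} \right)},221 \right)} - c = 2 \left(1 - 5\right) 14 - 512 = 2 \left(-4\right) 14 - 512 = -112 - 512 = -624$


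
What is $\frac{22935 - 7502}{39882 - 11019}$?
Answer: $\frac{15433}{28863} \approx 0.5347$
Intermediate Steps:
$\frac{22935 - 7502}{39882 - 11019} = \frac{15433}{28863}$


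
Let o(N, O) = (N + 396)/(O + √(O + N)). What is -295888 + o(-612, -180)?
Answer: -136403828/461 + 18*I*√22/461 ≈ -2.9589e+5 + 0.18314*I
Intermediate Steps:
o(N, O) = (396 + N)/(O + √(N + O))
-295888 + o(-612, -180) = -295888 + (396 - 612)/(-180 + √(-612 - 180)) = -295888 - 216/(-180 + √(-792)) = -295888 - 216/(-180 + 6*I*√22)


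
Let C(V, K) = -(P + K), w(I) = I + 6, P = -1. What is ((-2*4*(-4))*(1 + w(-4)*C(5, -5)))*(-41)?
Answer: -17056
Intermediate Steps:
w(I) = 6 + I
C(V, K) = 1 - K (C(V, K) = -(-1 + K) = 1 - K)
((-2*4*(-4))*(1 + w(-4)*C(5, -5)))*(-41) = ((-2*4*(-4))*(1 + (6 - 4)*(1 - 1*(-5))))*(-41) = ((-8*(-4))*(1 + 2*(1 + 5)))*(-41) = (32*(1 + 2*6))*(-41) = (32*(1 + 12))*(-41) = (32*13)*(-41) = 416*(-41) = -17056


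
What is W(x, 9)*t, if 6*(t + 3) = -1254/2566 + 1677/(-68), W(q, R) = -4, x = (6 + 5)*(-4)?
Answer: 1254873/43622 ≈ 28.767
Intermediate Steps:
x = -44 (x = 11*(-4) = -44)
t = -1254873/174488 (t = -3 + (-1254/2566 + 1677/(-68))/6 = -3 + (-1254*1/2566 + 1677*(-1/68))/6 = -3 + (-627/1283 - 1677/68)/6 = -3 + (⅙)*(-2194227/87244) = -3 - 731409/174488 = -1254873/174488 ≈ -7.1917)
W(x, 9)*t = -4*(-1254873/174488) = 1254873/43622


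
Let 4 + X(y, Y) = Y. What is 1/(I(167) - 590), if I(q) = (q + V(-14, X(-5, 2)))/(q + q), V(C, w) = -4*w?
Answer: -334/196885 ≈ -0.0016964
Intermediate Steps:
X(y, Y) = -4 + Y
I(q) = (8 + q)/(2*q) (I(q) = (q - 4*(-4 + 2))/(q + q) = (q - 4*(-2))/((2*q)) = (q + 8)*(1/(2*q)) = (8 + q)*(1/(2*q)) = (8 + q)/(2*q))
1/(I(167) - 590) = 1/((½)*(8 + 167)/167 - 590) = 1/((½)*(1/167)*175 - 590) = 1/(175/334 - 590) = 1/(-196885/334) = -334/196885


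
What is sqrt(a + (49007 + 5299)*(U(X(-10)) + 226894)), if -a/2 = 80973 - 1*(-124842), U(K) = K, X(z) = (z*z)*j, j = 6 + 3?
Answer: sqrt(12370169334) ≈ 1.1122e+5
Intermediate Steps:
j = 9
X(z) = 9*z**2 (X(z) = (z*z)*9 = z**2*9 = 9*z**2)
a = -411630 (a = -2*(80973 - 1*(-124842)) = -2*(80973 + 124842) = -2*205815 = -411630)
sqrt(a + (49007 + 5299)*(U(X(-10)) + 226894)) = sqrt(-411630 + (49007 + 5299)*(9*(-10)**2 + 226894)) = sqrt(-411630 + 54306*(9*100 + 226894)) = sqrt(-411630 + 54306*(900 + 226894)) = sqrt(-411630 + 54306*227794) = sqrt(-411630 + 12370580964) = sqrt(12370169334)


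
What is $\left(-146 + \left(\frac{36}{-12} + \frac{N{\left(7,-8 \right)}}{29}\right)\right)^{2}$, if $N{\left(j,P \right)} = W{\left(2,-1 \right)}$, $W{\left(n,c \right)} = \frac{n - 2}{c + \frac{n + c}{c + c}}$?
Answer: $22201$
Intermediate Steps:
$W{\left(n,c \right)} = \frac{-2 + n}{c + \frac{c + n}{2 c}}$
$N{\left(j,P \right)} = 0$ ($N{\left(j,P \right)} = 2 \left(-1\right) \frac{1}{-1 + 2 + 2 \left(-1\right)^{2}} \left(-2 + 2\right) = 2 \left(-1\right) \frac{1}{-1 + 2 + 2 \cdot 1} \cdot 0 = 2 \left(-1\right) \frac{1}{-1 + 2 + 2} \cdot 0 = 2 \left(-1\right) \frac{1}{3} \cdot 0 = 0$)
$\left(-146 + \left(\frac{36}{-12} + \frac{N{\left(7,-8 \right)}}{29}\right)\right)^{2} = \left(-146 + \left(\frac{36}{-12} + \frac{0}{29}\right)\right)^{2} = \left(-146 + \left(36 \left(- \frac{1}{12}\right) + 0 \cdot \frac{1}{29}\right)\right)^{2} = \left(-146 + \left(-3 + 0\right)\right)^{2} = \left(-146 - 3\right)^{2} = \left(-149\right)^{2} = 22201$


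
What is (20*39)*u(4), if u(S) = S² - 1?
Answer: 11700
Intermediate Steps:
u(S) = -1 + S²
(20*39)*u(4) = (20*39)*(-1 + 4²) = 780*(-1 + 16) = 780*15 = 11700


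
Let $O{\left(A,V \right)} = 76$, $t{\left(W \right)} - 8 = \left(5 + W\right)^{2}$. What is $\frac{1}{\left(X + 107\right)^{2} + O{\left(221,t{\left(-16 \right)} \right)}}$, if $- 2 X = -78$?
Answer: $\frac{1}{21392} \approx 4.6746 \cdot 10^{-5}$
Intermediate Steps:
$t{\left(W \right)} = 8 + \left(5 + W\right)^{2}$
$X = 39$ ($X = \left(- \frac{1}{2}\right) \left(-78\right) = 39$)
$\frac{1}{\left(X + 107\right)^{2} + O{\left(221,t{\left(-16 \right)} \right)}} = \frac{1}{\left(39 + 107\right)^{2} + 76} = \frac{1}{146^{2} + 76} = \frac{1}{21316 + 76} = \frac{1}{21392}$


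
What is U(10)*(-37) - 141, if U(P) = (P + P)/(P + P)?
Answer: -178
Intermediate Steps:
U(P) = 1 (U(P) = (2*P)/((2*P)) = (2*P)*(1/(2*P)) = 1)
U(10)*(-37) - 141 = 1*(-37) - 141 = -37 - 141 = -178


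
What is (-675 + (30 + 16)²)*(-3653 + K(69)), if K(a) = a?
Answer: -5164544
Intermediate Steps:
(-675 + (30 + 16)²)*(-3653 + K(69)) = (-675 + (30 + 16)²)*(-3653 + 69) = (-675 + 46²)*(-3584) = (-675 + 2116)*(-3584) = 1441*(-3584) = -5164544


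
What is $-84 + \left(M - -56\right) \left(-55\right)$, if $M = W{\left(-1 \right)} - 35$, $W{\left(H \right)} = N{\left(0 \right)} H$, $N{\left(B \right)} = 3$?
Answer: $-1074$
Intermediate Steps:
$W{\left(H \right)} = 3 H$
$M = -38$ ($M = 3 \left(-1\right) - 35 = -3 - 35 = -38$)
$-84 + \left(M - -56\right) \left(-55\right) = -84 + \left(-38 - -56\right) \left(-55\right) = -84 + \left(-38 + 56\right) \left(-55\right) = -84 + 18 \left(-55\right) = -84 - 990 = -1074$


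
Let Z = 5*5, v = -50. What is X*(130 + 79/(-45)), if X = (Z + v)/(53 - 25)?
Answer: -28855/252 ≈ -114.50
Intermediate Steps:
Z = 25
X = -25/28 (X = (25 - 50)/(53 - 25) = -25/28 ≈ -0.89286)
X*(130 + 79/(-45)) = -25*(130 + 79/(-45))/28 = -25*(130 + 79*(-1/45))/28 = -25*(130 - 79/45)/28 = -25/28*5771/45 = -28855/252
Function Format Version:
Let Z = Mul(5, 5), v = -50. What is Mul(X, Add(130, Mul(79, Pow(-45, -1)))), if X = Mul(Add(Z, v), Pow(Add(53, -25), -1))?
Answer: Rational(-28855, 252) ≈ -114.50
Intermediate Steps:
Z = 25
X = Rational(-25, 28) (X = Mul(Add(25, -50), Pow(Add(53, -25), -1)) = Mul(-25, Pow(28, -1)) = Mul(-25, Rational(1, 28)) = Rational(-25, 28) ≈ -0.89286)
Mul(X, Add(130, Mul(79, Pow(-45, -1)))) = Mul(Rational(-25, 28), Add(130, Mul(79, Pow(-45, -1)))) = Mul(Rational(-25, 28), Add(130, Mul(79, Rational(-1, 45)))) = Mul(Rational(-25, 28), Add(130, Rational(-79, 45))) = Mul(Rational(-25, 28), Rational(5771, 45)) = Rational(-28855, 252)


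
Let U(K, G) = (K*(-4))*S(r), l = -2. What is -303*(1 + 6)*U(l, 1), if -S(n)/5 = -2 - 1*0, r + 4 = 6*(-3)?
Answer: -169680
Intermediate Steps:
r = -22 (r = -4 + 6*(-3) = -4 - 18 = -22)
S(n) = 10 (S(n) = -5*(-2 - 1*0) = -5*(-2 + 0) = -5*(-2) = 10)
U(K, G) = -40*K (U(K, G) = (K*(-4))*10 = -4*K*10 = -40*K)
-303*(1 + 6)*U(l, 1) = -303*(1 + 6)*(-40*(-2)) = -2121*80 = -303*560 = -169680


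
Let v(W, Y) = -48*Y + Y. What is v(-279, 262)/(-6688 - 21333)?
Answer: 12314/28021 ≈ 0.43946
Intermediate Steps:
v(W, Y) = -47*Y
v(-279, 262)/(-6688 - 21333) = (-47*262)/(-6688 - 21333) = -12314/(-28021) = -12314*(-1/28021) = 12314/28021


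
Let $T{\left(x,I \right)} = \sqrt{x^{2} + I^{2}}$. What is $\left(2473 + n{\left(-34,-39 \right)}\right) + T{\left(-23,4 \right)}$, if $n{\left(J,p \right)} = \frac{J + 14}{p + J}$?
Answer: $\frac{180549}{73} + \sqrt{545} \approx 2496.6$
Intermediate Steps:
$n{\left(J,p \right)} = \frac{14 + J}{J + p}$
$T{\left(x,I \right)} = \sqrt{I^{2} + x^{2}}$
$\left(2473 + n{\left(-34,-39 \right)}\right) + T{\left(-23,4 \right)} = \left(2473 + \frac{14 - 34}{-34 - 39}\right) + \sqrt{4^{2} + \left(-23\right)^{2}} = \left(2473 + \frac{1}{-73} \left(-20\right)\right) + \sqrt{16 + 529} = \left(2473 - - \frac{20}{73}\right) + \sqrt{545} = \left(2473 + \frac{20}{73}\right) + \sqrt{545} = \frac{180549}{73} + \sqrt{545}$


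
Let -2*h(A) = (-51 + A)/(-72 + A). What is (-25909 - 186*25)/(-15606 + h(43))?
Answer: 886211/452578 ≈ 1.9581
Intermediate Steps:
h(A) = -(-51 + A)/(2*(-72 + A))
(-25909 - 186*25)/(-15606 + h(43)) = (-25909 - 186*25)/(-15606 + (51 - 1*43)/(2*(-72 + 43))) = (-25909 - 4650)/(-15606 + (½)*(51 - 43)/(-29)) = -30559/(-15606 + (½)*(-1/29)*8) = -30559/(-15606 - 4/29) = -30559/(-452578/29) = -30559*(-29/452578) = 886211/452578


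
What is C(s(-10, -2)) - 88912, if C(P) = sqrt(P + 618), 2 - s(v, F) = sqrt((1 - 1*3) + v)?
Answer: -88912 + sqrt(620 - 2*I*sqrt(3)) ≈ -88887.0 - 0.069561*I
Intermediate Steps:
s(v, F) = 2 - sqrt(-2 + v) (s(v, F) = 2 - sqrt((1 - 1*3) + v) = 2 - sqrt((1 - 3) + v) = 2 - sqrt(-2 + v))
C(P) = sqrt(618 + P)
C(s(-10, -2)) - 88912 = sqrt(618 + (2 - sqrt(-2 - 10))) - 88912 = sqrt(618 + (2 - sqrt(-12))) - 88912 = sqrt(618 + (2 - 2*I*sqrt(3))) - 88912 = sqrt(620 - 2*I*sqrt(3)) - 88912 = -88912 + sqrt(620 - 2*I*sqrt(3))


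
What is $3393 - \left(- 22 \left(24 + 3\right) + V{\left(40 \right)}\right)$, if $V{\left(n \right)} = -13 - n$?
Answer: $4040$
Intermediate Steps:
$3393 - \left(- 22 \left(24 + 3\right) + V{\left(40 \right)}\right) = 3393 - \left(- 22 \left(24 + 3\right) - 53\right) = 3393 - \left(\left(-22\right) 27 - 53\right) = 3393 - \left(-594 - 53\right) = 3393 - -647 = 3393 + 647 = 4040$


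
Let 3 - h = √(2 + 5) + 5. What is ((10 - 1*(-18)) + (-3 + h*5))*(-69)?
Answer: -1035 + 345*√7 ≈ -122.22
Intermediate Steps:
h = -2 - √7 (h = 3 - (√(2 + 5) + 5) = 3 - (√7 + 5) = 3 - (5 + √7) = 3 + (-5 - √7) = -2 - √7 ≈ -4.6458)
((10 - 1*(-18)) + (-3 + h*5))*(-69) = ((10 - 1*(-18)) + (-3 + (-2 - √7)*5))*(-69) = ((10 + 18) + (-3 + (-10 - 5*√7)))*(-69) = (28 + (-13 - 5*√7))*(-69) = (15 - 5*√7)*(-69) = -1035 + 345*√7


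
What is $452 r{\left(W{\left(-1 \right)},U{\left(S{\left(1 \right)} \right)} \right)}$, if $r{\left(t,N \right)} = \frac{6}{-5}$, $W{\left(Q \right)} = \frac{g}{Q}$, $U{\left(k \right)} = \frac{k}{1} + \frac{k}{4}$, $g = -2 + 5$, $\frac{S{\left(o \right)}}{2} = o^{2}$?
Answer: $- \frac{2712}{5} \approx -542.4$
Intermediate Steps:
$S{\left(o \right)} = 2 o^{2}$
$g = 3$
$U{\left(k \right)} = \frac{5 k}{4}$ ($U{\left(k \right)} = k 1 + k \frac{1}{4} = k + \frac{k}{4} = \frac{5 k}{4}$)
$W{\left(Q \right)} = \frac{3}{Q}$
$r{\left(t,N \right)} = - \frac{6}{5}$ ($r{\left(t,N \right)} = 6 \left(- \frac{1}{5}\right) = - \frac{6}{5}$)
$452 r{\left(W{\left(-1 \right)},U{\left(S{\left(1 \right)} \right)} \right)} = 452 \left(- \frac{6}{5}\right) = - \frac{2712}{5}$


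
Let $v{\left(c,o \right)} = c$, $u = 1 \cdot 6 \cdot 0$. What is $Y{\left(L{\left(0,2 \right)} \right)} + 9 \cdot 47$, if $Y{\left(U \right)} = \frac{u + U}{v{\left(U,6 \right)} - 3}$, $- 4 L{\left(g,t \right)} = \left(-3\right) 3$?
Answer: $420$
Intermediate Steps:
$u = 0$ ($u = 6 \cdot 0 = 0$)
$L{\left(g,t \right)} = \frac{9}{4}$ ($L{\left(g,t \right)} = - \frac{\left(-3\right) 3}{4} = \left(- \frac{1}{4}\right) \left(-9\right) = \frac{9}{4}$)
$Y{\left(U \right)} = \frac{U}{-3 + U}$ ($Y{\left(U \right)} = \frac{0 + U}{U - 3} = \frac{U}{-3 + U}$)
$Y{\left(L{\left(0,2 \right)} \right)} + 9 \cdot 47 = \frac{9}{4 \left(-3 + \frac{9}{4}\right)} + 9 \cdot 47 = \frac{9}{4 \left(- \frac{3}{4}\right)} + 423 = \frac{9}{4} \left(- \frac{4}{3}\right) + 423 = -3 + 423 = 420$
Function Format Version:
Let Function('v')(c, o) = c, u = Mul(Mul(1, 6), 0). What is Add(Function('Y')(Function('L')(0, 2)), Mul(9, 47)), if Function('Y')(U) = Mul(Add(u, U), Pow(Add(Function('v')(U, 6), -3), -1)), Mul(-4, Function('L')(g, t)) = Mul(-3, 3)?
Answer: 420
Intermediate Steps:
u = 0 (u = Mul(6, 0) = 0)
Function('L')(g, t) = Rational(9, 4) (Function('L')(g, t) = Mul(Rational(-1, 4), Mul(-3, 3)) = Mul(Rational(-1, 4), -9) = Rational(9, 4))
Function('Y')(U) = Mul(U, Pow(Add(-3, U), -1)) (Function('Y')(U) = Mul(Add(0, U), Pow(Add(U, -3), -1)) = Mul(U, Pow(Add(-3, U), -1)))
Add(Function('Y')(Function('L')(0, 2)), Mul(9, 47)) = Add(Mul(Rational(9, 4), Pow(Add(-3, Rational(9, 4)), -1)), Mul(9, 47)) = Add(Mul(Rational(9, 4), Pow(Rational(-3, 4), -1)), 423) = Add(Mul(Rational(9, 4), Rational(-4, 3)), 423) = Add(-3, 423) = 420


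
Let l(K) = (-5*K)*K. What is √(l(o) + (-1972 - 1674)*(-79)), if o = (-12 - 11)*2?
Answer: √277454 ≈ 526.74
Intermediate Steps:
o = -46 (o = -23*2 = -46)
l(K) = -5*K²
√(l(o) + (-1972 - 1674)*(-79)) = √(-5*(-46)² + (-1972 - 1674)*(-79)) = √(-5*2116 - 3646*(-79)) = √(-10580 + 288034) = √277454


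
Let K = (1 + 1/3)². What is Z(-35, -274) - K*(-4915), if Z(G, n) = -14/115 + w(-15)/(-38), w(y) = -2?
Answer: 171827041/19665 ≈ 8737.7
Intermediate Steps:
Z(G, n) = -151/2185 (Z(G, n) = -14/115 - 2/(-38) = -14*1/115 - 2*(-1/38) = -14/115 + 1/19 = -151/2185)
K = 16/9 (K = (1 + ⅓)² = (4/3)² = 16/9 ≈ 1.7778)
Z(-35, -274) - K*(-4915) = -151/2185 - 16*(-4915)/9 = -151/2185 - 1*(-78640/9) = -151/2185 + 78640/9 = 171827041/19665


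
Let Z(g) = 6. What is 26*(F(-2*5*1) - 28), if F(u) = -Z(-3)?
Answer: -884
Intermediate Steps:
F(u) = -6 (F(u) = -1*6 = -6)
26*(F(-2*5*1) - 28) = 26*(-6 - 28) = 26*(-34) = -884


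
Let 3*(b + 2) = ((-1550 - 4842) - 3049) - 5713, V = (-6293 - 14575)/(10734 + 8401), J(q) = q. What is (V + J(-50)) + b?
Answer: -293019454/57405 ≈ -5104.4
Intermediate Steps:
V = -20868/19135 ≈ -1.0906
b = -15160/3 (b = -2 + (((-1550 - 4842) - 3049) - 5713)/3 = -2 + ((-6392 - 3049) - 5713)/3 = -2 + (-9441 - 5713)/3 = -2 + (⅓)*(-15154) = -2 - 15154/3 = -15160/3 ≈ -5053.3)
(V + J(-50)) + b = (-20868/19135 - 50) - 15160/3 = -977618/19135 - 15160/3 = -293019454/57405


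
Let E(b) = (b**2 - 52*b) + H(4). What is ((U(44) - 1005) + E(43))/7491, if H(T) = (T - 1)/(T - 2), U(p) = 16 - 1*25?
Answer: -933/4994 ≈ -0.18682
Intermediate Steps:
U(p) = -9 (U(p) = 16 - 25 = -9)
H(T) = (-1 + T)/(-2 + T)
E(b) = 3/2 + b**2 - 52*b (E(b) = (b**2 - 52*b) + (-1 + 4)/(-2 + 4) = (b**2 - 52*b) + 3/2 = 3/2 + b**2 - 52*b)
((U(44) - 1005) + E(43))/7491 = ((-9 - 1005) + (3/2 + 43**2 - 52*43))/7491 = (-1014 + (3/2 + 1849 - 2236))*(1/7491) = (-1014 - 771/2)*(1/7491) = -2799/2*1/7491 = -933/4994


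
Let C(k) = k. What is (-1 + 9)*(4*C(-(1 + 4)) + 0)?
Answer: -160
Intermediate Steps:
(-1 + 9)*(4*C(-(1 + 4)) + 0) = (-1 + 9)*(4*(-(1 + 4)) + 0) = 8*(4*(-1*5) + 0) = 8*(4*(-5) + 0) = 8*(-20 + 0) = 8*(-20) = -160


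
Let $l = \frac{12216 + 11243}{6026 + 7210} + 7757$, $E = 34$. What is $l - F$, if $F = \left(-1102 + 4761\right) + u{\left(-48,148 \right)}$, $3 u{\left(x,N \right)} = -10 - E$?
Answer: $\frac{18152905}{4412} \approx 4114.4$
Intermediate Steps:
$u{\left(x,N \right)} = - \frac{44}{3}$ ($u{\left(x,N \right)} = \frac{-10 - 34}{3} = \frac{1}{3} \left(-44\right) = - \frac{44}{3}$)
$F = \frac{10933}{3}$ ($F = \left(-1102 + 4761\right) - \frac{44}{3} = 3659 - \frac{44}{3} = \frac{10933}{3} \approx 3644.3$)
$l = \frac{102695111}{13236}$ ($l = \frac{23459}{13236} + 7757 = \frac{102695111}{13236} \approx 7758.8$)
$l - F = \frac{102695111}{13236} - \frac{10933}{3} = \frac{18152905}{4412}$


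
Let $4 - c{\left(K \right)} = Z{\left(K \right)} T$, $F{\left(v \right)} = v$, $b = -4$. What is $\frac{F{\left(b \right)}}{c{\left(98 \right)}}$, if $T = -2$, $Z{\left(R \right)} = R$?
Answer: $- \frac{1}{50} \approx -0.02$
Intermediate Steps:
$c{\left(K \right)} = 4 + 2 K$ ($c{\left(K \right)} = 4 - K \left(-2\right) = 4 - - 2 K = 4 + 2 K$)
$\frac{F{\left(b \right)}}{c{\left(98 \right)}} = - \frac{4}{4 + 2 \cdot 98} = - \frac{4}{4 + 196} = - \frac{4}{200} = \left(-4\right) \frac{1}{200} = - \frac{1}{50}$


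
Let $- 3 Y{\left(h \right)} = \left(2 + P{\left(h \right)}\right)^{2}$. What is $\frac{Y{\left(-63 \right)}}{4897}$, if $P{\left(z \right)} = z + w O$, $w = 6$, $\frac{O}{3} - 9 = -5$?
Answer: $- \frac{121}{14691} \approx -0.0082363$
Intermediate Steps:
$O = 12$ ($O = 27 + 3 \left(-5\right) = 27 - 15 = 12$)
$P{\left(z \right)} = 72 + z$ ($P{\left(z \right)} = z + 6 \cdot 12 = z + 72 = 72 + z$)
$Y{\left(h \right)} = - \frac{\left(74 + h\right)^{2}}{3}$ ($Y{\left(h \right)} = - \frac{\left(2 + \left(72 + h\right)\right)^{2}}{3} = - \frac{\left(74 + h\right)^{2}}{3}$)
$\frac{Y{\left(-63 \right)}}{4897} = \frac{\left(- \frac{1}{3}\right) \left(74 - 63\right)^{2}}{4897} = - \frac{11^{2}}{3} \cdot \frac{1}{4897} = \left(- \frac{1}{3}\right) 121 \cdot \frac{1}{4897} = \left(- \frac{121}{3}\right) \frac{1}{4897} = - \frac{121}{14691}$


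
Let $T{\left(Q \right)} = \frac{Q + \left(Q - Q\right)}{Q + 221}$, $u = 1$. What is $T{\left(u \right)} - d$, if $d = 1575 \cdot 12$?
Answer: $- \frac{4195799}{222} \approx -18900.0$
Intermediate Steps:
$d = 18900$
$T{\left(Q \right)} = \frac{Q}{221 + Q}$ ($T{\left(Q \right)} = \frac{Q + 0}{221 + Q} = \frac{Q}{221 + Q}$)
$T{\left(u \right)} - d = 1 \frac{1}{221 + 1} - 18900 = 1 \cdot \frac{1}{222} - 18900 = \frac{1}{222} - 18900 = - \frac{4195799}{222}$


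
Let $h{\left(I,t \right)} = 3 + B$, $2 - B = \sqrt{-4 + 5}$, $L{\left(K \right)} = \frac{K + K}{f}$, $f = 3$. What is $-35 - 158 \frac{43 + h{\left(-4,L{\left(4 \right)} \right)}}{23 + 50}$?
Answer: $- \frac{9981}{73} \approx -136.73$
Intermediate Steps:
$L{\left(K \right)} = \frac{2 K}{3}$ ($L{\left(K \right)} = \frac{K + K}{3} = 2 K \frac{1}{3} = \frac{2 K}{3}$)
$B = 1$ ($B = 2 - \sqrt{-4 + 5} = 2 - \sqrt{1} = 2 - 1 = 1$)
$h{\left(I,t \right)} = 4$ ($h{\left(I,t \right)} = 3 + 1 = 4$)
$-35 - 158 \frac{43 + h{\left(-4,L{\left(4 \right)} \right)}}{23 + 50} = -35 - 158 \frac{43 + 4}{23 + 50} = -35 - 158 \cdot \frac{47}{73} = -35 - 158 \cdot 47 \cdot \frac{1}{73} = -35 - \frac{7426}{73} = - \frac{9981}{73}$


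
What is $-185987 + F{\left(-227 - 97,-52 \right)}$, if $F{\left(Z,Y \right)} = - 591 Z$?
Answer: $5497$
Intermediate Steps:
$-185987 + F{\left(-227 - 97,-52 \right)} = -185987 - 591 \left(-227 - 97\right) = -185987 - -191484 = -185987 + 191484 = 5497$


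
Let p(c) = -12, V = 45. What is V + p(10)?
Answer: 33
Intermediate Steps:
V + p(10) = 45 - 12 = 33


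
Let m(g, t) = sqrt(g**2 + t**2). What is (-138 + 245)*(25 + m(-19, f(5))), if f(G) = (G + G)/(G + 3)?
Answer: 2675 + 107*sqrt(5801)/4 ≈ 4712.4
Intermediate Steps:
f(G) = 2*G/(3 + G) (f(G) = (2*G)/(3 + G) = 2*G/(3 + G))
(-138 + 245)*(25 + m(-19, f(5))) = (-138 + 245)*(25 + sqrt((-19)**2 + (2*5/(3 + 5))**2)) = 107*(25 + sqrt(361 + (2*5/8)**2)) = 107*(25 + sqrt(361 + (2*5*(1/8))**2)) = 107*(25 + sqrt(361 + (5/4)**2)) = 107*(25 + sqrt(361 + 25/16)) = 107*(25 + sqrt(5801/16)) = 107*(25 + sqrt(5801)/4) = 2675 + 107*sqrt(5801)/4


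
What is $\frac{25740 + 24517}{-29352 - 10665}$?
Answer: $- \frac{50257}{40017} \approx -1.2559$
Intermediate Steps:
$\frac{25740 + 24517}{-29352 - 10665} = \frac{50257}{-40017} = 50257 \left(- \frac{1}{40017}\right) = - \frac{50257}{40017}$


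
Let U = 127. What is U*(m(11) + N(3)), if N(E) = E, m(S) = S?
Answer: 1778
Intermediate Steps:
U*(m(11) + N(3)) = 127*(11 + 3) = 127*14 = 1778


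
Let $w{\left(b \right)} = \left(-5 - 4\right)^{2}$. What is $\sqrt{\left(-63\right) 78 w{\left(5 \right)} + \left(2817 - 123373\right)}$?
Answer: $i \sqrt{518590} \approx 720.13 i$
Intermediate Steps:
$w{\left(b \right)} = 81$ ($w{\left(b \right)} = \left(-9\right)^{2} = 81$)
$\sqrt{\left(-63\right) 78 w{\left(5 \right)} + \left(2817 - 123373\right)} = \sqrt{\left(-63\right) 78 \cdot 81 + \left(2817 - 123373\right)} = \sqrt{\left(-4914\right) 81 - 120556} = \sqrt{-398034 - 120556} = \sqrt{-518590} = i \sqrt{518590}$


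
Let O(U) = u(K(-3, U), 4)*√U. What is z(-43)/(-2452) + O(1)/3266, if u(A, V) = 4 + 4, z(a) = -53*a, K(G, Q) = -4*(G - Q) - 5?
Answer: -3711799/4004116 ≈ -0.92700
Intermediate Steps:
K(G, Q) = -5 - 4*G + 4*Q (K(G, Q) = (-4*G + 4*Q) - 5 = -5 - 4*G + 4*Q)
u(A, V) = 8
O(U) = 8*√U
z(-43)/(-2452) + O(1)/3266 = -53*(-43)/(-2452) + (8*√1)/3266 = 2279*(-1/2452) + (8*1)*(1/3266) = -2279/2452 + 8*(1/3266) = -2279/2452 + 4/1633 = -3711799/4004116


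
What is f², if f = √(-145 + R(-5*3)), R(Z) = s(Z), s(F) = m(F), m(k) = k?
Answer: -160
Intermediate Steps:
s(F) = F
R(Z) = Z
f = 4*I*√10 (f = √(-145 - 5*3) = √(-145 - 15) = √(-160) = 4*I*√10 ≈ 12.649*I)
f² = (4*I*√10)² = -160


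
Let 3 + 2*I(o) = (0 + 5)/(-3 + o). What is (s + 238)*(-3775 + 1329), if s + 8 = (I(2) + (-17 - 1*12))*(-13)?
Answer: -1611914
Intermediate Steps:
I(o) = -3/2 + 5/(2*(-3 + o)) (I(o) = -3/2 + ((0 + 5)/(-3 + o))/2 = -3/2 + (5/(-3 + o))/2 = -3/2 + 5/(2*(-3 + o)))
s = 421 (s = -8 + ((14 - 3*2)/(2*(-3 + 2)) + (-17 - 1*12))*(-13) = -8 + ((½)*(14 - 6)/(-1) + (-17 - 12))*(-13) = -8 + ((½)*(-1)*8 - 29)*(-13) = -8 + (-4 - 29)*(-13) = -8 - 33*(-13) = -8 + 429 = 421)
(s + 238)*(-3775 + 1329) = (421 + 238)*(-3775 + 1329) = 659*(-2446) = -1611914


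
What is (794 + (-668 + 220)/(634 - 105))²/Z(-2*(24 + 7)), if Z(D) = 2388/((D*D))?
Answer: 169179915858724/167065077 ≈ 1.0127e+6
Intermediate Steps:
Z(D) = 2388/D² (Z(D) = 2388/(D²) = 2388/D²)
(794 + (-668 + 220)/(634 - 105))²/Z(-2*(24 + 7)) = (794 + (-668 + 220)/(634 - 105))²/((2388/(-2*(24 + 7))²)) = (794 - 448/529)²/((2388/(-2*31)²)) = (794 - 448*1/529)²/((2388/(-62)²)) = (794 - 448/529)²/((2388*(1/3844))) = (419578/529)²/(597/961) = (176045698084/279841)*(961/597) = 169179915858724/167065077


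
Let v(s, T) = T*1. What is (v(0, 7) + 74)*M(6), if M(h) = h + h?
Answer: 972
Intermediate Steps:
v(s, T) = T
M(h) = 2*h
(v(0, 7) + 74)*M(6) = (7 + 74)*(2*6) = 81*12 = 972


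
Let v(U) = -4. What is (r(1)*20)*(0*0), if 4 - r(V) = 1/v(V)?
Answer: 0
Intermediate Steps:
r(V) = 17/4 (r(V) = 4 - 1/(-4) = 4 - 1*(-¼) = 4 + ¼ = 17/4)
(r(1)*20)*(0*0) = ((17/4)*20)*(0*0) = 85*0 = 0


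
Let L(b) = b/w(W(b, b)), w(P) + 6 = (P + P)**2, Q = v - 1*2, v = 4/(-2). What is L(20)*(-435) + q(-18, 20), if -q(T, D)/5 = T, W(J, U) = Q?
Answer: -60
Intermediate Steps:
v = -2 (v = 4*(-1/2) = -2)
Q = -4 (Q = -2 - 1*2 = -2 - 2 = -4)
W(J, U) = -4
q(T, D) = -5*T
w(P) = -6 + 4*P**2 (w(P) = -6 + (P + P)**2 = -6 + (2*P)**2 = -6 + 4*P**2)
L(b) = b/58 (L(b) = b/(-6 + 4*(-4)**2) = b/(-6 + 4*16) = b/(-6 + 64) = b/58)
L(20)*(-435) + q(-18, 20) = ((1/58)*20)*(-435) - 5*(-18) = (10/29)*(-435) + 90 = -150 + 90 = -60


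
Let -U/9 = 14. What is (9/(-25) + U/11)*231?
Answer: -68229/25 ≈ -2729.2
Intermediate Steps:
U = -126 (U = -9*14 = -126)
(9/(-25) + U/11)*231 = (9/(-25) - 126/11)*231 = (9*(-1/25) - 126*1/11)*231 = (-9/25 - 126/11)*231 = -3249/275*231 = -68229/25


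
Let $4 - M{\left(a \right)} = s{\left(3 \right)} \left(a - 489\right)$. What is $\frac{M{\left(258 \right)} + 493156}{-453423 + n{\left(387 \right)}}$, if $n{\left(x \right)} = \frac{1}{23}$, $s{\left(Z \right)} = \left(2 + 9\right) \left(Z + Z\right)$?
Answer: $- \frac{5846669}{5214364} \approx -1.1213$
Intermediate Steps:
$s{\left(Z \right)} = 22 Z$ ($s{\left(Z \right)} = 11 \cdot 2 Z = 22 Z$)
$M{\left(a \right)} = 32278 - 66 a$ ($M{\left(a \right)} = 4 - 22 \cdot 3 \left(a - 489\right) = 4 - 66 \left(-489 + a\right) = 4 - \left(-32274 + 66 a\right) = 32278 - 66 a$)
$n{\left(x \right)} = \frac{1}{23}$
$\frac{M{\left(258 \right)} + 493156}{-453423 + n{\left(387 \right)}} = \frac{\left(32278 - 17028\right) + 493156}{-453423 + \frac{1}{23}} = \frac{\left(32278 - 17028\right) + 493156}{- \frac{10428728}{23}} = \left(15250 + 493156\right) \left(- \frac{23}{10428728}\right) = 508406 \left(- \frac{23}{10428728}\right) = - \frac{5846669}{5214364}$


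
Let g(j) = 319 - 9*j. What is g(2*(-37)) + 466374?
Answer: 467359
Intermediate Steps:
g(2*(-37)) + 466374 = (319 - 18*(-37)) + 466374 = (319 - 9*(-74)) + 466374 = (319 + 666) + 466374 = 985 + 466374 = 467359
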